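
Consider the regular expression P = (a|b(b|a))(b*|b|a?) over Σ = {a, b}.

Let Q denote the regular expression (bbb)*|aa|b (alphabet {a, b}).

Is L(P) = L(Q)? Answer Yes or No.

The string a is accepted by P but rejected by Q.
So L(P) ≠ L(Q).

No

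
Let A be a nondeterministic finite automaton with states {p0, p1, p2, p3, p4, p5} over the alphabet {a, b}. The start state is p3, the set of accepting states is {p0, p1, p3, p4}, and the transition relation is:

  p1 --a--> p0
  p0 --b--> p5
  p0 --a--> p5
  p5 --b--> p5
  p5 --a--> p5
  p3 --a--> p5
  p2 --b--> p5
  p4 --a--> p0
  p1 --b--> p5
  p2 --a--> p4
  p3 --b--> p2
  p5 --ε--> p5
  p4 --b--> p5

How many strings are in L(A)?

3

The useful subgraph on states {p0, p2, p3, p4} is acyclic, so L(A) is finite; the longest accepting path visits 4 useful states, giving maximum string length 3.
Counting accepting paths from p3 by length: 1 of length 0, 1 of length 2, 1 of length 3. Total 3.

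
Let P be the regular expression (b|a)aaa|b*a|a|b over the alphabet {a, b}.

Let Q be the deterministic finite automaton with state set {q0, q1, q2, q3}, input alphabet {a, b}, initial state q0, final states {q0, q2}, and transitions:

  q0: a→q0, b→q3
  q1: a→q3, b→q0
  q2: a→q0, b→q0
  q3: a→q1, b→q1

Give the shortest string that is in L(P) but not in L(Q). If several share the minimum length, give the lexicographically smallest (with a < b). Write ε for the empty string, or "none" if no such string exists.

b

The string b is accepted by P but not by Q.
No shorter string lies in the difference, and b is the lexicographically first length-1 string in L(P) \ L(Q).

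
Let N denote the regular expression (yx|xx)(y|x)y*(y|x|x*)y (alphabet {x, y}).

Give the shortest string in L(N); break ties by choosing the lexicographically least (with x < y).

By inspection of the expression, no string of length less than 4 matches, and xxxy is the lexicographically first match of length 4.

xxxy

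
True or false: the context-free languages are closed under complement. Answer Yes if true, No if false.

CFLs are closed under union, so if they were also closed under complement they would be closed under intersection by De Morgan (L₁ ∩ L₂ is the complement of the union of the complements). But {aⁿbⁿcᵐ} ∩ {aᵐbⁿcⁿ} = {aⁿbⁿcⁿ} is not context-free although both operands are.

No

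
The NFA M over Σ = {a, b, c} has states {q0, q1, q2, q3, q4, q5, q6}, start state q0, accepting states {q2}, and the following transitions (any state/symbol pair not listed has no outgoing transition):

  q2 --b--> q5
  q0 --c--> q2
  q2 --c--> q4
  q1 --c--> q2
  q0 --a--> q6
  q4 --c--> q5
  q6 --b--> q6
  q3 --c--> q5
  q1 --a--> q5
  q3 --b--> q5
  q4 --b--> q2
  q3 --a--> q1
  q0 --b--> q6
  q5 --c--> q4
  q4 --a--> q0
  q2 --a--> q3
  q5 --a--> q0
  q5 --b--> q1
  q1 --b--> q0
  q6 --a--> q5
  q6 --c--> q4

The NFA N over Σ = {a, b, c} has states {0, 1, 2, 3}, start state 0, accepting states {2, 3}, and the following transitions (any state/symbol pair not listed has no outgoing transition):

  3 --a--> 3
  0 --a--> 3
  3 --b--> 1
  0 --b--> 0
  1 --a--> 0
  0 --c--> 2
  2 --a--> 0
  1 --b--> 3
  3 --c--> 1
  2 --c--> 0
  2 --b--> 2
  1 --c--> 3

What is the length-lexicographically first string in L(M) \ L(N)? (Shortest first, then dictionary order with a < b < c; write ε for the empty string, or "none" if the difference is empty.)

The string ccb is accepted by M but not by N.
No shorter string lies in the difference, and ccb is the lexicographically first length-3 string in L(M) \ L(N).

ccb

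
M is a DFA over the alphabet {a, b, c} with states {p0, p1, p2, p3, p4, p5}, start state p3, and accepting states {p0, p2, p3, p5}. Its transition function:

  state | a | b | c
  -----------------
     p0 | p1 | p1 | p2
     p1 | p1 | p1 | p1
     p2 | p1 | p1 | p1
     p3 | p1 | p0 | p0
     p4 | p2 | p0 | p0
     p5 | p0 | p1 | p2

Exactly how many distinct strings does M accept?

The useful subgraph on states {p0, p2, p3} is acyclic, so L(M) is finite; the longest accepting path visits 3 useful states, giving maximum string length 2.
Counting accepting paths from p3 by length: 1 of length 0, 2 of length 1, 2 of length 2. Total 5.

5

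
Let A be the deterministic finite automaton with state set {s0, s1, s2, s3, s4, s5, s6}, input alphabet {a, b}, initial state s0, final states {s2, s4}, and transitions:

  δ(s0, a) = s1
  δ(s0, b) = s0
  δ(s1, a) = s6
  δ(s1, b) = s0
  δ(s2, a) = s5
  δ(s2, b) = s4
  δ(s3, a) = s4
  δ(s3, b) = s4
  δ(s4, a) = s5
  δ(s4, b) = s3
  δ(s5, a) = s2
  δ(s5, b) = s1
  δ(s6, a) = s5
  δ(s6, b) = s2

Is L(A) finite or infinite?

State s0 is reachable from the start and can reach an accepting state, and it lies on the cycle s0 → s0.
Traversing that cycle any number of times yields accepted strings of unbounded length, so the language is infinite.

infinite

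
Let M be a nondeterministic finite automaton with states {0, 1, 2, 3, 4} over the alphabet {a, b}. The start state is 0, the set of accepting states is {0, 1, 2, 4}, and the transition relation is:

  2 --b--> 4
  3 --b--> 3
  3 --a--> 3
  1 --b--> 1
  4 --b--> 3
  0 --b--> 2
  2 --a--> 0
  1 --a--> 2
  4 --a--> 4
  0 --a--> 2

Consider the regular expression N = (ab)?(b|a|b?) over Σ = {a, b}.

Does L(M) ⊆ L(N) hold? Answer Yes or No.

No

The string aa is in L(M) but not in L(N).
So L(M) ⊄ L(N).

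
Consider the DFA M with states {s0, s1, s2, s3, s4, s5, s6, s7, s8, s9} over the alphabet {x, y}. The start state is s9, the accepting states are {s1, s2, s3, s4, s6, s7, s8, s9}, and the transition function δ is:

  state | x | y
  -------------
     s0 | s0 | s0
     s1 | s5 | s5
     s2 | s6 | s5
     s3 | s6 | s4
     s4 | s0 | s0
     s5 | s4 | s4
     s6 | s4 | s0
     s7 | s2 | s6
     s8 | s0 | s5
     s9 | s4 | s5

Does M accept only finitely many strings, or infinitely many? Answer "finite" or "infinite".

finite

The useful states (reachable from s9 and able to reach an accepting state) are {s4, s5, s9}.
Restricted to these states the transition graph has no cycle, so every accepting path has bounded length and L is finite.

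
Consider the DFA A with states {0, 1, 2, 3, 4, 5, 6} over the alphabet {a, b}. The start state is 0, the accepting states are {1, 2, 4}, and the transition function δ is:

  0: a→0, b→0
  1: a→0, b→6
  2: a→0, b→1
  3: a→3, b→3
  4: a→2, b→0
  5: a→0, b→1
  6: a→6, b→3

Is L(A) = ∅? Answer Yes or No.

The states reachable from the start state are {0}.
None of the accepting states {1, 2, 4} is reachable, so no string is accepted and L(A) = ∅.

Yes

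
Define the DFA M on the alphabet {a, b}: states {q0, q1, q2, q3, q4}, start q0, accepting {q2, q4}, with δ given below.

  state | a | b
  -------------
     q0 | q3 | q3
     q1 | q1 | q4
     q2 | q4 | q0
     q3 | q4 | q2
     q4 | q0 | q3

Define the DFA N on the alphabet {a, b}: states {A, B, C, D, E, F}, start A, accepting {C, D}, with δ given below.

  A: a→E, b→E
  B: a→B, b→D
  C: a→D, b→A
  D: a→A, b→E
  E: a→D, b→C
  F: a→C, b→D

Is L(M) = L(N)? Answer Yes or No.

Yes

Exploring the product automaton M × N from the start pair (q0, A), following both machines on each input symbol, reaches 4 state pairs: (q0, A), (q3, E), (q4, D), (q2, C).
M accepts in {q2, q4} and N accepts in {C, D}. In every reachable pair the two components are either both accepting — (q4, D), (q2, C) — or both non-accepting, so no string is accepted by exactly one of the machines: L(M) \ L(N) and L(N) \ L(M) are both empty.
Hence every string is accepted by M iff it is accepted by N, and the two languages coincide.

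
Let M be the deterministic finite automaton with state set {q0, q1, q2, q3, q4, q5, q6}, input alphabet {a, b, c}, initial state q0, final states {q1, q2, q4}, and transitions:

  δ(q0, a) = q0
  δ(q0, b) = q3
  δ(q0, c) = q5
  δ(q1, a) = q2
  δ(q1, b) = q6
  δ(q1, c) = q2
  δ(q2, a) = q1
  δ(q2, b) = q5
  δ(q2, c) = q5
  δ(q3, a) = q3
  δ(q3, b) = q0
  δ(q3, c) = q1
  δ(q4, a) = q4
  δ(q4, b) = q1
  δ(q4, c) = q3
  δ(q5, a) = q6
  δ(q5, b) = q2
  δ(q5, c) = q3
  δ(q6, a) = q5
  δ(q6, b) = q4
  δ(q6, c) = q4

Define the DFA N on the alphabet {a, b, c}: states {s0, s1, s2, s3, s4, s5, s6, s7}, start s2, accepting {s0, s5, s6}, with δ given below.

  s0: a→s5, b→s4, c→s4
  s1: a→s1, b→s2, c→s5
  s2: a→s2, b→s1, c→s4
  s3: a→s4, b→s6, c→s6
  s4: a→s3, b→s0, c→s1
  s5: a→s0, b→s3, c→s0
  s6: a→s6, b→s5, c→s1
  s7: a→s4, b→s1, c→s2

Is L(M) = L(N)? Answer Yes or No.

Exploring the product automaton M × N from the start pair (q0, s2), following both machines on each input symbol, reaches 7 state pairs: (q0, s2), (q3, s1), (q5, s4), (q1, s5), (q6, s3), (q2, s0), (q4, s6).
M accepts in {q1, q2, q4} and N accepts in {s0, s5, s6}. In every reachable pair the two components are either both accepting — (q1, s5), (q2, s0), (q4, s6) — or both non-accepting, so no string is accepted by exactly one of the machines: L(M) \ L(N) and L(N) \ L(M) are both empty.
Hence every string is accepted by M iff it is accepted by N, and the two languages coincide.

Yes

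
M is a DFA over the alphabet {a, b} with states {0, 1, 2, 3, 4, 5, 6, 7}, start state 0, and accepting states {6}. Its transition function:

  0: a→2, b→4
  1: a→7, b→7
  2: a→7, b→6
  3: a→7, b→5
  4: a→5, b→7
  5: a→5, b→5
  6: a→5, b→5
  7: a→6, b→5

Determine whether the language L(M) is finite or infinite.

finite

The useful states (reachable from 0 and able to reach an accepting state) are {0, 2, 4, 6, 7}.
Restricted to these states the transition graph has no cycle, so every accepting path has bounded length and L is finite.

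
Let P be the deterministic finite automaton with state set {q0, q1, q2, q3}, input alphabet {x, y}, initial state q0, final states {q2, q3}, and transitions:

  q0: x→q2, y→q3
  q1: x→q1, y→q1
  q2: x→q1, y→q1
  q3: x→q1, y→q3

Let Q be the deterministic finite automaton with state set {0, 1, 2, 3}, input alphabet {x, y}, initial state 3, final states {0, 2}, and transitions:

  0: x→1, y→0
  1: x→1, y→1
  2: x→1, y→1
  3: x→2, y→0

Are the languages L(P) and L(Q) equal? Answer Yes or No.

Yes

Exploring the product automaton P × Q from the start pair (q0, 3), following both machines on each input symbol, reaches 4 state pairs: (q0, 3), (q2, 2), (q3, 0), (q1, 1).
P accepts in {q2, q3} and Q accepts in {0, 2}. In every reachable pair the two components are either both accepting — (q2, 2), (q3, 0) — or both non-accepting, so no string is accepted by exactly one of the machines: L(P) \ L(Q) and L(Q) \ L(P) are both empty.
Hence every string is accepted by P iff it is accepted by Q, and the two languages coincide.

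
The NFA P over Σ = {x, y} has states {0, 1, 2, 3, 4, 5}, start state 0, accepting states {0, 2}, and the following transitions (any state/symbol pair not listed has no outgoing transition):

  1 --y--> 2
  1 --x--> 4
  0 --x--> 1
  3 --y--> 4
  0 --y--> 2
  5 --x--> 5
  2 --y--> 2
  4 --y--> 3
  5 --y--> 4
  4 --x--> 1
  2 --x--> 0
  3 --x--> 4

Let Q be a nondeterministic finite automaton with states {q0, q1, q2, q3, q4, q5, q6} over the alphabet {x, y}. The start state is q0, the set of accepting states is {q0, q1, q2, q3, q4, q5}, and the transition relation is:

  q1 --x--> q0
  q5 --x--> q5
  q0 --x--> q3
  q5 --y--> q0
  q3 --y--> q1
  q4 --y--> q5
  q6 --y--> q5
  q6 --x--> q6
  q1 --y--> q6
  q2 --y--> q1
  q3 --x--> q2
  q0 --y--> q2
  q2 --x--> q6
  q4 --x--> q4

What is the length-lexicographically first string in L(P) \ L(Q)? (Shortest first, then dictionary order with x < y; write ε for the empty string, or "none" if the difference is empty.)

yx

The string yx is accepted by P but not by Q.
No shorter string lies in the difference, and yx is the lexicographically first length-2 string in L(P) \ L(Q).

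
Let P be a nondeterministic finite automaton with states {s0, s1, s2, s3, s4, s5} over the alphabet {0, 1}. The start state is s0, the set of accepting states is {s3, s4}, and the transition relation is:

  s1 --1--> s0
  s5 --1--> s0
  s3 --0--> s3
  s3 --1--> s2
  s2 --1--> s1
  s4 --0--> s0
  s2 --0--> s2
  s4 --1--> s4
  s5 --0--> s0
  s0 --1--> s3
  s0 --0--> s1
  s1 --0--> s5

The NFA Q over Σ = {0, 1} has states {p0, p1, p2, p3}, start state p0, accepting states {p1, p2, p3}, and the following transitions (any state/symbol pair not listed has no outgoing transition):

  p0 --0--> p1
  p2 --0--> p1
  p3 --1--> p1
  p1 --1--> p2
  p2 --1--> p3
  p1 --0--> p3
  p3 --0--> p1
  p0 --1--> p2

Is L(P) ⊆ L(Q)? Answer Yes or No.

Yes

Exploring the product automaton P × Q from the start pair (s0, p0), following both machines on each input symbol, reaches 15 state pairs: (s0, p0), (s1, p1), (s3, p2), (s5, p3), (s0, p2), (s3, p1), (s2, p3), (s0, p1), (s3, p3), (s2, p2), (s2, p1), (s1, p3), (s1, p2), (s5, p1), (s0, p3).
P accepts in {s3, s4} and Q accepts in {p1, p2, p3}. The reachable pairs whose P-component is accepting are (s3, p2), (s3, p1), (s3, p3); in each of them the Q-component is accepting too, so the product for L(P) \ L(Q) (P-component accepting, Q-component rejecting) has no reachable accepting pair and the difference is empty.
Hence every string in L(P) is also in L(Q).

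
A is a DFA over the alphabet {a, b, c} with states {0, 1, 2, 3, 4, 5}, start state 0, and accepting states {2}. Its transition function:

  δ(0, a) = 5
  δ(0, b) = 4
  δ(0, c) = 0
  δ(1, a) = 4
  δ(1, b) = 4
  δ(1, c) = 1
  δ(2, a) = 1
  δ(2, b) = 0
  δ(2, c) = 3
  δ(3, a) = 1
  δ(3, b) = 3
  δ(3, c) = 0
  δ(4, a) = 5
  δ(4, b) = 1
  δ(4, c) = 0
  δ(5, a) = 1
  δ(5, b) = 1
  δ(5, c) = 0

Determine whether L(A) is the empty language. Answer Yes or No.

Yes

The states reachable from the start state are {0, 1, 4, 5}.
None of the accepting states {2} is reachable, so no string is accepted and L(A) = ∅.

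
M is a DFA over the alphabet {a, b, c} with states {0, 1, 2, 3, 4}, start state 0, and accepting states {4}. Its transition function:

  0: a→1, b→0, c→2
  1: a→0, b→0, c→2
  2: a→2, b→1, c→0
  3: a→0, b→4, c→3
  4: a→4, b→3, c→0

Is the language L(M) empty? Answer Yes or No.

Yes

The states reachable from the start state are {0, 1, 2}.
None of the accepting states {4} is reachable, so no string is accepted and L(M) = ∅.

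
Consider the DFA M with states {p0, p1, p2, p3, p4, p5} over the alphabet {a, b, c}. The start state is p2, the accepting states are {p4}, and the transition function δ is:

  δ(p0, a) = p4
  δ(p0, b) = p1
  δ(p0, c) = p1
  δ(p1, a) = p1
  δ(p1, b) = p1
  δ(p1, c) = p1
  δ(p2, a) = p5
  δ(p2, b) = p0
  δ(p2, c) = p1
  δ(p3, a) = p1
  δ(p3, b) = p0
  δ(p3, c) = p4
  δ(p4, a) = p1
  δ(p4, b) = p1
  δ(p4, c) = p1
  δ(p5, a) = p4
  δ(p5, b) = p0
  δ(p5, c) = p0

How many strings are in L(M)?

4

The useful subgraph on states {p0, p2, p4, p5} is acyclic, so L(M) is finite; the longest accepting path visits 4 useful states, giving maximum string length 3.
Counting accepting paths from p2 by length: 2 of length 2, 2 of length 3. Total 4.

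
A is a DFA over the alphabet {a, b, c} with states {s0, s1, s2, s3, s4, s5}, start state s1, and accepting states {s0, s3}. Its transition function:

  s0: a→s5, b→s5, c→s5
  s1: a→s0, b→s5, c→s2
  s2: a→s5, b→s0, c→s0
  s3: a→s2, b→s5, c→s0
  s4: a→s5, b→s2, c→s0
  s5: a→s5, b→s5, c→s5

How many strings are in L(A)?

The useful subgraph on states {s0, s1, s2} is acyclic, so L(A) is finite; the longest accepting path visits 3 useful states, giving maximum string length 2.
Counting accepting paths from s1 by length: 1 of length 1, 2 of length 2. Total 3.

3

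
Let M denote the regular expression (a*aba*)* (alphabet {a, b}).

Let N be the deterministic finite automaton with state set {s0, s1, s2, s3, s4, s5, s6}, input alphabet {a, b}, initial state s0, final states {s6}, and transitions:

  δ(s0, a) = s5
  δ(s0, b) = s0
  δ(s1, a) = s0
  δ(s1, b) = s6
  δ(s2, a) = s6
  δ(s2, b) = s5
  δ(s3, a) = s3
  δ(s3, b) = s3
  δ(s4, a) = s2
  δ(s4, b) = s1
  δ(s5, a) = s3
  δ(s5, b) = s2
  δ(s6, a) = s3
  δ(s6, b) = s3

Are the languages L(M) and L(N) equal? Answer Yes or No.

The empty string ε is accepted by M but rejected by N.
So L(M) ≠ L(N).

No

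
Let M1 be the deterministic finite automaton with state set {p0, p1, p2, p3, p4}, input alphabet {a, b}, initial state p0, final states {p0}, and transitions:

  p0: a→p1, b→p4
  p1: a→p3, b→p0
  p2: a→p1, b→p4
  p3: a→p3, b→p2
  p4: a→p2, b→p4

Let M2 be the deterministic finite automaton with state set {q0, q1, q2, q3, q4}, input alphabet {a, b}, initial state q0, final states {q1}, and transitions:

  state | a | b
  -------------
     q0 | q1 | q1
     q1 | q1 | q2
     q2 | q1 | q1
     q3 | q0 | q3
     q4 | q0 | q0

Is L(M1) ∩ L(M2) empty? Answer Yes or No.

Yes

Exploring the product automaton M1 × M2 from the start pair (p0, q0), following both machines on each input symbol, reaches 8 state pairs: (p0, q0), (p1, q1), (p4, q1), (p3, q1), (p0, q2), (p2, q1), (p4, q2), (p2, q2).
M1 accepts in {p0} and M2 accepts in {q1}; no reachable pair has both components accepting, so no string drives both machines to acceptance simultaneously and L(M1) ∩ L(M2) = ∅.
So no string is accepted by both, and the intersection is empty.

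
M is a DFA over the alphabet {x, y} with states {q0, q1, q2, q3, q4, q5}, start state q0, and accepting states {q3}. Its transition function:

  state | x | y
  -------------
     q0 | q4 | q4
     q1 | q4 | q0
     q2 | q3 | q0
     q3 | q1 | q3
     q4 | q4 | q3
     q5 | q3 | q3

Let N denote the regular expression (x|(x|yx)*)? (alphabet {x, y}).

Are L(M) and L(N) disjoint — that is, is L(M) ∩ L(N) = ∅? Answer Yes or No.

Converting the expression N to a DFA (subset construction, then merging equivalent states) gives the minimal DFA with states {n0, n1, n2}, start state n0, accepting states {n0} and transitions n0: x→n0, y→n1; n1: x→n0, y→n2; n2: x→n2, y→n2.
Exploring the product automaton M × N from the start pair (q0, n0), following both machines on each input symbol, reaches 10 state pairs: (q0, n0), (q4, n0), (q4, n1), (q3, n1), (q3, n2), (q1, n0), (q1, n2), (q0, n1), (q4, n2), (q0, n2).
M accepts in {q3} and N accepts in {n0}; no reachable pair has both components accepting, so no string drives both machines to acceptance simultaneously and L(M) ∩ L(N) = ∅.
So no string is accepted by both, and the intersection is empty.

Yes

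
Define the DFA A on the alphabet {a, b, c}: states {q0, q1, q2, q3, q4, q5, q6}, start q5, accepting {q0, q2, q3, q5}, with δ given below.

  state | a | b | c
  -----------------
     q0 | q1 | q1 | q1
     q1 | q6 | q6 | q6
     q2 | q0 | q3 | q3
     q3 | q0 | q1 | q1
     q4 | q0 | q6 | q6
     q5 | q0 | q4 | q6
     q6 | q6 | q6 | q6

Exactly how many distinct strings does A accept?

The useful subgraph on states {q0, q4, q5} is acyclic, so L(A) is finite; the longest accepting path visits 3 useful states, giving maximum string length 2.
Counting accepting paths from q5 by length: 1 of length 0, 1 of length 1, 1 of length 2. Total 3.

3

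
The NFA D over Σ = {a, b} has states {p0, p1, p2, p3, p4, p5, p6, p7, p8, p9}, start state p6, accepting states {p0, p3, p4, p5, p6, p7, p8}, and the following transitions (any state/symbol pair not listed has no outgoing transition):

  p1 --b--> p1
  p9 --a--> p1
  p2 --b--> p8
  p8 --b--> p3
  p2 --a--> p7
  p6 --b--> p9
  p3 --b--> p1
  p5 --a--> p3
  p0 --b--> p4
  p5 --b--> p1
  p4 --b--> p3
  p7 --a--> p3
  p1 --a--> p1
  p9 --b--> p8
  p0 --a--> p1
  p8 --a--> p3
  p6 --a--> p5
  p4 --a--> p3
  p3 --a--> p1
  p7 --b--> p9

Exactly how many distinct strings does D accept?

The useful subgraph on states {p3, p5, p6, p8, p9} is acyclic, so L(D) is finite; the longest accepting path visits 4 useful states, giving maximum string length 3.
Counting accepting paths from p6 by length: 1 of length 0, 1 of length 1, 2 of length 2, 2 of length 3. Total 6.

6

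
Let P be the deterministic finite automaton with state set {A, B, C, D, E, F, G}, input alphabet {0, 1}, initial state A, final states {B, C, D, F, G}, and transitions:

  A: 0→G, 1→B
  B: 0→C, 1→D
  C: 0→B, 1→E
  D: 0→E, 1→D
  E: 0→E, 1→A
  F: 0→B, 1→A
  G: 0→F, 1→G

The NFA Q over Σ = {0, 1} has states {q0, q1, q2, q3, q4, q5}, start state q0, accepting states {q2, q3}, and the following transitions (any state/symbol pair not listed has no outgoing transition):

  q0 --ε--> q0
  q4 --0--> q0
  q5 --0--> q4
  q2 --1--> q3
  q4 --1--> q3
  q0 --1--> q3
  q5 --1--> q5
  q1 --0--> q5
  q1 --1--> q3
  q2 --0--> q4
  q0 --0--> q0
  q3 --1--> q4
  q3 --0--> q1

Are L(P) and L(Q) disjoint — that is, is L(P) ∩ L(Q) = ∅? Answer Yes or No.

No

The string 1 is accepted by both P and Q.
Hence L(P) ∩ L(Q) ≠ ∅.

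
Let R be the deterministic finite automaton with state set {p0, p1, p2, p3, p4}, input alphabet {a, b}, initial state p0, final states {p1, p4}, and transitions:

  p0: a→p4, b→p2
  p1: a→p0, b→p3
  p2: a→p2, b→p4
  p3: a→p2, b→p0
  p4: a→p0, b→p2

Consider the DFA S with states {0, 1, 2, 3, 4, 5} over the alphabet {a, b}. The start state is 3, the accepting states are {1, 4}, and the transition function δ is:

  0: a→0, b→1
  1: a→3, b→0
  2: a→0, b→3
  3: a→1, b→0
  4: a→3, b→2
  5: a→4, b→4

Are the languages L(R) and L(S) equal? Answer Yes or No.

Yes

Exploring the product automaton R × S from the start pair (p0, 3), following both machines on each input symbol, reaches 3 state pairs: (p0, 3), (p4, 1), (p2, 0).
R accepts in {p1, p4} and S accepts in {1, 4}. In every reachable pair the two components are either both accepting — (p4, 1) — or both non-accepting, so no string is accepted by exactly one of the machines: L(R) \ L(S) and L(S) \ L(R) are both empty.
Hence every string is accepted by R iff it is accepted by S, and the two languages coincide.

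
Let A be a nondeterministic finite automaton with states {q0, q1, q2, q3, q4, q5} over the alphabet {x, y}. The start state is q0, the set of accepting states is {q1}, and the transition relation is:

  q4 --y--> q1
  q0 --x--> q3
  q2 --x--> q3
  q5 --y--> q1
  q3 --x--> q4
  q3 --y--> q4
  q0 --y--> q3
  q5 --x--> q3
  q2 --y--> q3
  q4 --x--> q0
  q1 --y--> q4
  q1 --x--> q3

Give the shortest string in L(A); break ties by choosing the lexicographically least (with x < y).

xxy

A breadth-first search from q0 reaches an accepting state first via the path q0 → q3 → q4 → q1 on input xxy.
No string of length < 3 is accepted (BFS exhausts all shorter strings without reaching an accepting state), and xxy is the lexicographically least accepting string of length 3.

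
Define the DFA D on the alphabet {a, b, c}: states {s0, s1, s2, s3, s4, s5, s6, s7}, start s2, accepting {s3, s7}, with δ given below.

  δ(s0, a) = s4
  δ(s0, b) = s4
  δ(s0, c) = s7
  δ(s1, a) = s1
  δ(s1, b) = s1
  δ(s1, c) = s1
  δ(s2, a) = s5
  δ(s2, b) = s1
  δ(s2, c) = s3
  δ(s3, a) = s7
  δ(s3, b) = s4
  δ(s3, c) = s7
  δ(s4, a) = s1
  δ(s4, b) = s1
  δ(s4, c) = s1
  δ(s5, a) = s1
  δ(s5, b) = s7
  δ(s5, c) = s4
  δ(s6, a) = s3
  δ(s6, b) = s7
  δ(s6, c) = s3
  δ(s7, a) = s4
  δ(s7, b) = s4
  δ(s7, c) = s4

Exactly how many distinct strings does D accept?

4

The useful subgraph on states {s2, s3, s5, s7} is acyclic, so L(D) is finite; the longest accepting path visits 3 useful states, giving maximum string length 2.
Counting accepting paths from s2 by length: 1 of length 1, 3 of length 2. Total 4.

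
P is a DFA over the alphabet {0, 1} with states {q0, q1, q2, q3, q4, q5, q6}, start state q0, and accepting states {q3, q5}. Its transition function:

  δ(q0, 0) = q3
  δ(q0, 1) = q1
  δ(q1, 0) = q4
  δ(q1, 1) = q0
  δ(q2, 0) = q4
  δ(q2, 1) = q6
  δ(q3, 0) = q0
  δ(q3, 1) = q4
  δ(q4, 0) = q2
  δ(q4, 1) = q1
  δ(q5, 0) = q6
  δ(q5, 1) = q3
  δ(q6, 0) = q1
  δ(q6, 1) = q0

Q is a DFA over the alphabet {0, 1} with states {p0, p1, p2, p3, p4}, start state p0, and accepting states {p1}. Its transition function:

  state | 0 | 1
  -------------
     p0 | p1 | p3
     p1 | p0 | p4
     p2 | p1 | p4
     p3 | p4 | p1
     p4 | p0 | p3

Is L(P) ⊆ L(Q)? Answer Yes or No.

The string 110 is in L(P) but not in L(Q).
So L(P) ⊄ L(Q).

No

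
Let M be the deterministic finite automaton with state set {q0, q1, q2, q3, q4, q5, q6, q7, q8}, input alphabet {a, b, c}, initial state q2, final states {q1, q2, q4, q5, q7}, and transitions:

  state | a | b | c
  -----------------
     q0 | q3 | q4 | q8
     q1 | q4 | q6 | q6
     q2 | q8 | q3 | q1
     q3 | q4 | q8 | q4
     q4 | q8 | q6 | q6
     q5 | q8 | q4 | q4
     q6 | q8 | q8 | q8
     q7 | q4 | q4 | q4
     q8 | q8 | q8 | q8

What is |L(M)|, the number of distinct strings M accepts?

5

The useful subgraph on states {q1, q2, q3, q4} is acyclic, so L(M) is finite; the longest accepting path visits 3 useful states, giving maximum string length 2.
Counting accepting paths from q2 by length: 1 of length 0, 1 of length 1, 3 of length 2. Total 5.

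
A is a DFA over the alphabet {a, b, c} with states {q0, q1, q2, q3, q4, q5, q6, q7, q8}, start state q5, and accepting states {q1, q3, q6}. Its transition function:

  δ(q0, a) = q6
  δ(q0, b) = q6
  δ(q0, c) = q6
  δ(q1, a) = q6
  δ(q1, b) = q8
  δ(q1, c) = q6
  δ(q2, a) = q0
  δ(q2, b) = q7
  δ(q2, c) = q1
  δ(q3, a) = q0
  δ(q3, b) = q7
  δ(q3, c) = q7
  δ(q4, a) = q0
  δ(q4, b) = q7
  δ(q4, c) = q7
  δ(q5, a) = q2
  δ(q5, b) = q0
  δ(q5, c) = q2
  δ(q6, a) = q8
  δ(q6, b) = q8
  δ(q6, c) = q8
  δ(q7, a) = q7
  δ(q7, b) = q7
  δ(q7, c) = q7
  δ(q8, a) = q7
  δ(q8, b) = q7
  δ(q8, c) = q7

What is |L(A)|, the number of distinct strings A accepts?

15

The useful subgraph on states {q0, q1, q2, q5, q6} is acyclic, so L(A) is finite; the longest accepting path visits 4 useful states, giving maximum string length 3.
Counting accepting paths from q5 by length: 5 of length 2, 10 of length 3. Total 15.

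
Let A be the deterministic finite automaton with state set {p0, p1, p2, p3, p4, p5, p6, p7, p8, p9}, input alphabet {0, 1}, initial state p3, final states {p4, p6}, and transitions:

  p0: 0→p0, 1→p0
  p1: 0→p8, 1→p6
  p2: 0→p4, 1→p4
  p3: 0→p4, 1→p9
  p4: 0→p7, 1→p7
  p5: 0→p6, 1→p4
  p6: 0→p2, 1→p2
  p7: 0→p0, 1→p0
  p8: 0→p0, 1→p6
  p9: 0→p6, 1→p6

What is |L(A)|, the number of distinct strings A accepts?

The useful subgraph on states {p2, p3, p4, p6, p9} is acyclic, so L(A) is finite; the longest accepting path visits 5 useful states, giving maximum string length 4.
Counting accepting paths from p3 by length: 1 of length 1, 2 of length 2, 8 of length 4. Total 11.

11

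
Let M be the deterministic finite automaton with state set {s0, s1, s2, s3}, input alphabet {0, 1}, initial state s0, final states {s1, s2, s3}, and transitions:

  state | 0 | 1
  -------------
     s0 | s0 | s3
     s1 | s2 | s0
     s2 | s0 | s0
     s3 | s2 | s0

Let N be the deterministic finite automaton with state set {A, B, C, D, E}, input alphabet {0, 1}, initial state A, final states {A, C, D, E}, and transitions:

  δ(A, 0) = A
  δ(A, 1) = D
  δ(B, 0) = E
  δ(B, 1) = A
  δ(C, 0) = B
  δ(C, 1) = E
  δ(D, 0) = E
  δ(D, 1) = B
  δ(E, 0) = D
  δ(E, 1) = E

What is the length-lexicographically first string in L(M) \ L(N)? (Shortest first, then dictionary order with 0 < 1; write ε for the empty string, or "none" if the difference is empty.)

The string 1001 is accepted by M but not by N.
No shorter string lies in the difference, and 1001 is the lexicographically first length-4 string in L(M) \ L(N).

1001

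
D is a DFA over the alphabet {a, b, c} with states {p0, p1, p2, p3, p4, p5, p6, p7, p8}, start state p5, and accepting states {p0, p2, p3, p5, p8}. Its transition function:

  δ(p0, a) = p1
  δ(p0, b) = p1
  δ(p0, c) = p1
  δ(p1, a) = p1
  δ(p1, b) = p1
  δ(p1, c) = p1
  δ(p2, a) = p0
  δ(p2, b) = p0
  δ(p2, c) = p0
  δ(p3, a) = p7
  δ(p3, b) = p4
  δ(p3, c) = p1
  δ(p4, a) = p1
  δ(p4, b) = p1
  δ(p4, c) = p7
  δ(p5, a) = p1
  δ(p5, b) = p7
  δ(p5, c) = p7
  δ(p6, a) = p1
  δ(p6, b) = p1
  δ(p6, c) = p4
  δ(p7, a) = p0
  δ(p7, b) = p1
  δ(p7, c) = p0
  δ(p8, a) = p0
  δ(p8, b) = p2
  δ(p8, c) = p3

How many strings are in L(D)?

5

The useful subgraph on states {p0, p5, p7} is acyclic, so L(D) is finite; the longest accepting path visits 3 useful states, giving maximum string length 2.
Counting accepting paths from p5 by length: 1 of length 0, 4 of length 2. Total 5.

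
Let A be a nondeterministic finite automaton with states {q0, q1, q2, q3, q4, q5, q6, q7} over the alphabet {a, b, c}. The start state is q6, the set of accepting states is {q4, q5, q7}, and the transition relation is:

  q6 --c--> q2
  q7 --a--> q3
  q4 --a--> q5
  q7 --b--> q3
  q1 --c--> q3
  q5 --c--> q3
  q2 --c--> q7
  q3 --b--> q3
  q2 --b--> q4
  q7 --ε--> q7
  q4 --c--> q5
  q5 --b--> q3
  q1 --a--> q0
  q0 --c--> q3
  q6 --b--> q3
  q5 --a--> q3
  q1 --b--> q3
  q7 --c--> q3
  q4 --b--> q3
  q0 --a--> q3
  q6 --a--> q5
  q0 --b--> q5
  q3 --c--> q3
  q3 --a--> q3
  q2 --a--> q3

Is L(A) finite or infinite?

finite

The useful states (reachable from q6 and able to reach an accepting state) are {q2, q4, q5, q6, q7}.
Restricted to these states the transition graph has no cycle, so every accepting path has bounded length and L is finite.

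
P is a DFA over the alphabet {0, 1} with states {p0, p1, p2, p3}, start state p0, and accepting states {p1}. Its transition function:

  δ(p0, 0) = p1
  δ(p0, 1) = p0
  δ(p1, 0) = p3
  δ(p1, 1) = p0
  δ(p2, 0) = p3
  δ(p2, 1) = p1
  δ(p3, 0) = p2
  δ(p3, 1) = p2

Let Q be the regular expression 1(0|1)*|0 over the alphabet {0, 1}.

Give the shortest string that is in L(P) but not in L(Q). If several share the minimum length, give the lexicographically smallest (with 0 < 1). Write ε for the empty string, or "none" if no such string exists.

The string 010 is accepted by P but not by Q.
No shorter string lies in the difference, and 010 is the lexicographically first length-3 string in L(P) \ L(Q).

010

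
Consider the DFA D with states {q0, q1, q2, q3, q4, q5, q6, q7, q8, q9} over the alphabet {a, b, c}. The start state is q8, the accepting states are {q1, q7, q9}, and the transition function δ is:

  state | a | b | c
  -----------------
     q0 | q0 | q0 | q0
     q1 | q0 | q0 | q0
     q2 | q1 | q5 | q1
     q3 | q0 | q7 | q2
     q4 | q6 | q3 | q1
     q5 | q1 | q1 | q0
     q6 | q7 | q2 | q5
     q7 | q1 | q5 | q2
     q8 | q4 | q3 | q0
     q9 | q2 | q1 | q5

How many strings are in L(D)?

The useful subgraph on states {q1, q2, q3, q4, q5, q6, q7, q8} is acyclic, so L(D) is finite; the longest accepting path visits 7 useful states, giving maximum string length 6.
Counting accepting paths from q8 by length: 2 of length 2, 5 of length 3, 14 of length 4, 14 of length 5, 4 of length 6. Total 39.

39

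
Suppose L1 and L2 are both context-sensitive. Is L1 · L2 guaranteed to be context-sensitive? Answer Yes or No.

With disjoint nonterminals (and terminals first replaced by fresh nonterminal copies so contexts cannot straddle the boundary), S → S₁S₂ added to two noncontracting grammars is noncontracting and generates L₁L₂; equivalently an LBA guesses the split point and checks each part in place.
So the context-sensitive languages are closed under concatenation.

Yes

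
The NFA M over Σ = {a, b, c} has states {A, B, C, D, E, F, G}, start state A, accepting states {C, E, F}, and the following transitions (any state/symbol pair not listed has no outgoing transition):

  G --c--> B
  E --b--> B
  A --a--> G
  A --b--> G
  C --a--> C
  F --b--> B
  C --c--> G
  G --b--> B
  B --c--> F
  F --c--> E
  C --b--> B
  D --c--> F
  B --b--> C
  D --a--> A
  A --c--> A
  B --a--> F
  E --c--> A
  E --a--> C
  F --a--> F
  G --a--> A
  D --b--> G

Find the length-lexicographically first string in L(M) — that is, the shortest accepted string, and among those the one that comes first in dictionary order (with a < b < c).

aba

A breadth-first search from A reaches an accepting state first via the path A → G → B → F on input aba.
No string of length < 3 is accepted (BFS exhausts all shorter strings without reaching an accepting state), and aba is the lexicographically least accepting string of length 3.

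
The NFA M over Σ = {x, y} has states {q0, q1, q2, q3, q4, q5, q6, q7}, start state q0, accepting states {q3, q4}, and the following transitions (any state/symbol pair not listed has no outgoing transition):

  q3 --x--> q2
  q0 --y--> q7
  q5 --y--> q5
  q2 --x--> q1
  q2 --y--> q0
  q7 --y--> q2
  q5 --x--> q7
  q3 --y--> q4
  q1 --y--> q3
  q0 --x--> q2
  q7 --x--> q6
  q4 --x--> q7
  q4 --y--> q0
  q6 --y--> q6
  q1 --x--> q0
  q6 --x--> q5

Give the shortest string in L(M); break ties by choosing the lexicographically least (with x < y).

xxy

A breadth-first search from q0 reaches an accepting state first via the path q0 → q2 → q1 → q3 on input xxy.
No string of length < 3 is accepted (BFS exhausts all shorter strings without reaching an accepting state), and xxy is the lexicographically least accepting string of length 3.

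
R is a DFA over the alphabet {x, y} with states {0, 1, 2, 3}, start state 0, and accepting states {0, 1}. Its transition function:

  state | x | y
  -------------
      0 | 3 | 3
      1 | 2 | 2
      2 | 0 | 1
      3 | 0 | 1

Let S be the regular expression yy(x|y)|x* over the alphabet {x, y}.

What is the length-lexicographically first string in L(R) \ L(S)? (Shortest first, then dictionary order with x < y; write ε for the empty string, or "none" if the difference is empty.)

The string xy is accepted by R but not by S.
No shorter string lies in the difference, and xy is the lexicographically first length-2 string in L(R) \ L(S).

xy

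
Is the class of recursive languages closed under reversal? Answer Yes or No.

Reverse the input on the tape and then run the decider for L; this halts and accepts exactly Lᴿ.
So the recursive languages are closed under reversal.

Yes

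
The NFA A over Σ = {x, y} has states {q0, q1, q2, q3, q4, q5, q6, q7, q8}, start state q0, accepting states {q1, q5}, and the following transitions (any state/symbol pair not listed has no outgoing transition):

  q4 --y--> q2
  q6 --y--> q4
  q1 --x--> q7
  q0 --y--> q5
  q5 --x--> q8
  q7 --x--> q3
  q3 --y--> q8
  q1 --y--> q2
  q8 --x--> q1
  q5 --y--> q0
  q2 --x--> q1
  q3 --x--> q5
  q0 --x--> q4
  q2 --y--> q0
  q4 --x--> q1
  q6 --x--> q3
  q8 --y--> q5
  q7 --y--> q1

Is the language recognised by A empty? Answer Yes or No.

No

The string y is accepted: the run q0 → q5 ends in the accepting state q5.
Since at least one string is accepted, L(A) is not empty.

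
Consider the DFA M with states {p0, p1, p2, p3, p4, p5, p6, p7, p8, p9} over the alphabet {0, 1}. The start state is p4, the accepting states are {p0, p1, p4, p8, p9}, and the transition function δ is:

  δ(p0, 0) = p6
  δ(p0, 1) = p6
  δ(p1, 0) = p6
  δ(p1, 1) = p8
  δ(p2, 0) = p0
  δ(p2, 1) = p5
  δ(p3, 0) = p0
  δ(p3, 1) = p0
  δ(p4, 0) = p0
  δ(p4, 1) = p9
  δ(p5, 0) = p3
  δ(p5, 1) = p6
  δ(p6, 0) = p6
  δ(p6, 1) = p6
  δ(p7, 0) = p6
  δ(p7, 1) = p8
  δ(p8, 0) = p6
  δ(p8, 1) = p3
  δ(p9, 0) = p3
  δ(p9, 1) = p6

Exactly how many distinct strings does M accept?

5

The useful subgraph on states {p0, p3, p4, p9} is acyclic, so L(M) is finite; the longest accepting path visits 4 useful states, giving maximum string length 3.
Counting accepting paths from p4 by length: 1 of length 0, 2 of length 1, 2 of length 3. Total 5.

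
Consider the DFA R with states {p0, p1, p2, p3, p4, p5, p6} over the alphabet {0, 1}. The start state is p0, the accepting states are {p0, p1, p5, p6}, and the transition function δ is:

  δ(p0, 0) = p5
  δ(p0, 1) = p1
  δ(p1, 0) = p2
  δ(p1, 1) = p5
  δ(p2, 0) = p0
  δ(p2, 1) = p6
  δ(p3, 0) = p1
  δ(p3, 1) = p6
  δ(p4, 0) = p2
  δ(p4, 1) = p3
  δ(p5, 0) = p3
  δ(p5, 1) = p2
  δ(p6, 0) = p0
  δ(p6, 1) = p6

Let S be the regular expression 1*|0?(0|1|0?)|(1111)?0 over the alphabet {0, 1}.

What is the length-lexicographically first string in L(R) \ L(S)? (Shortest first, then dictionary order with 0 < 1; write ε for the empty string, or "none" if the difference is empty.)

The string 000 is accepted by R but not by S.
No shorter string lies in the difference, and 000 is the lexicographically first length-3 string in L(R) \ L(S).

000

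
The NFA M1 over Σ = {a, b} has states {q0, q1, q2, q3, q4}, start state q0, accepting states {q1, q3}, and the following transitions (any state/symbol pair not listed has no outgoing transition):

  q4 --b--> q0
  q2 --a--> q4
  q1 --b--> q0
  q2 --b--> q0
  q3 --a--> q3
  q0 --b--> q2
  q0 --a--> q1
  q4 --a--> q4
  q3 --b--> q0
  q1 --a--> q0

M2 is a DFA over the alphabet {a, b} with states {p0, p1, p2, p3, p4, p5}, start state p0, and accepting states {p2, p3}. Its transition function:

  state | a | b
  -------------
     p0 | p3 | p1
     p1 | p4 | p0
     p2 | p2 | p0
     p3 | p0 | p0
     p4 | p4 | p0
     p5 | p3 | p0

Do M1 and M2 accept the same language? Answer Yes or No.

Yes

Exploring the product automaton M1 × M2 from the start pair (q0, p0), following both machines on each input symbol, reaches 4 state pairs: (q0, p0), (q1, p3), (q2, p1), (q4, p4).
M1 accepts in {q1, q3} and M2 accepts in {p2, p3}. In every reachable pair the two components are either both accepting — (q1, p3) — or both non-accepting, so no string is accepted by exactly one of the machines: L(M1) \ L(M2) and L(M2) \ L(M1) are both empty.
Hence every string is accepted by M1 iff it is accepted by M2, and the two languages coincide.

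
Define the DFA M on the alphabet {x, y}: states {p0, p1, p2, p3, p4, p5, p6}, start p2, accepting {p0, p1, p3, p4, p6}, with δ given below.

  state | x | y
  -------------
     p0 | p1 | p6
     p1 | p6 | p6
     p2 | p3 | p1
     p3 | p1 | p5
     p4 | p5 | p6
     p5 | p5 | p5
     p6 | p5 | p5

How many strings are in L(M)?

7

The useful subgraph on states {p1, p2, p3, p6} is acyclic, so L(M) is finite; the longest accepting path visits 4 useful states, giving maximum string length 3.
Counting accepting paths from p2 by length: 2 of length 1, 3 of length 2, 2 of length 3. Total 7.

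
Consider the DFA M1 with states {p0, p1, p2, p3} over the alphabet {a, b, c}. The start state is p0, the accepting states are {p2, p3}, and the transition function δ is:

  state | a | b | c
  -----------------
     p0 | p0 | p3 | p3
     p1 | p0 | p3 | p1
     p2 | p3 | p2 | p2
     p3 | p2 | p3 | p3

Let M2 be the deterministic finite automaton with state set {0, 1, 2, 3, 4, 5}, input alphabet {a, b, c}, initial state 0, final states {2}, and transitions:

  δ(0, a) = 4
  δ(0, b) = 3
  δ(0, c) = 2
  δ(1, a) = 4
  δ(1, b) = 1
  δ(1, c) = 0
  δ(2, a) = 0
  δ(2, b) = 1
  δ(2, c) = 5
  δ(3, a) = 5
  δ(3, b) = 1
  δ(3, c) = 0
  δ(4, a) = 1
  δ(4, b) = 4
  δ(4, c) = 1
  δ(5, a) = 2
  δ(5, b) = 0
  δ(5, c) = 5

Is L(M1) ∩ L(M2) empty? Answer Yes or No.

No

The string c is accepted by both M1 and M2.
Hence L(M1) ∩ L(M2) ≠ ∅.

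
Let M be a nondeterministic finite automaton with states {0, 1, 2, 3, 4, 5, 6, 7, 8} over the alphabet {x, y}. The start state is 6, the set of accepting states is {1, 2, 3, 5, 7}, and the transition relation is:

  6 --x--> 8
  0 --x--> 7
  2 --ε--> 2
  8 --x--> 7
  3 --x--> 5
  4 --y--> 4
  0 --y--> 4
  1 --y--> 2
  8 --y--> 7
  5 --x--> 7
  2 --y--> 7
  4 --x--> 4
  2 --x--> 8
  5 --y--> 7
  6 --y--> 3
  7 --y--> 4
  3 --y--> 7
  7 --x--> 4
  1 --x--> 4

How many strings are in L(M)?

The useful subgraph on states {3, 5, 6, 7, 8} is acyclic, so L(M) is finite; the longest accepting path visits 4 useful states, giving maximum string length 3.
Counting accepting paths from 6 by length: 1 of length 1, 4 of length 2, 2 of length 3. Total 7.

7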